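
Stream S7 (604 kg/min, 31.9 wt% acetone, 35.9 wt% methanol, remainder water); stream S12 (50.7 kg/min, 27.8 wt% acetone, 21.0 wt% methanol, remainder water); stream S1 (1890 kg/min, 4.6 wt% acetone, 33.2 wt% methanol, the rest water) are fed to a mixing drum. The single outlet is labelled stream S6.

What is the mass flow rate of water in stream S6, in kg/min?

1396 kg/min

water out = water in = 604×0.322 + 50.7×0.512 + 1890×0.622 = 1396 kg/min.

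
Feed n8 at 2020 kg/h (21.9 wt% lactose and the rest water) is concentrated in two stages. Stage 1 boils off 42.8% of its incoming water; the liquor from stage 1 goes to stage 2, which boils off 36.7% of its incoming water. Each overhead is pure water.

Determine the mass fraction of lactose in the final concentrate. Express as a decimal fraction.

0.436

water in feed = 2020×0.781 = 1577.6 kg/h.
After stage 1: water left = (1−0.428)×1577.6 = 902.4; stream total = 1344.8 kg/h.
After stage 2: water left = (1−0.367)×902.4 = 571.22; final concentrate = 1013.6 kg/h.
lactose fraction = 442.38/1013.6 = 0.436.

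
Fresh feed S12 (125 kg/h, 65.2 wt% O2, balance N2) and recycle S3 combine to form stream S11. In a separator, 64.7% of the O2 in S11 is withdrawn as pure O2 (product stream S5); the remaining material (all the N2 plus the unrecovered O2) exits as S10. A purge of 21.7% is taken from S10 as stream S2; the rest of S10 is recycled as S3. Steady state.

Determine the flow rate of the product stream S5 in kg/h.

O2 in S11: m_A = 125×0.652 + (1−0.217)·(1−0.647)·m_A, so m_A = 81.5/0.7236 = 112.63 kg/h.
Product S5 = 0.647×112.63 = 72.872 kg/h.

72.87 kg/h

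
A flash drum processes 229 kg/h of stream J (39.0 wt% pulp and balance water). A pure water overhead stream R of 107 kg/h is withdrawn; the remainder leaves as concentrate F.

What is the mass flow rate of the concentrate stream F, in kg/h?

122 kg/h

Concentrate = 229 − 107 = 122 kg/h.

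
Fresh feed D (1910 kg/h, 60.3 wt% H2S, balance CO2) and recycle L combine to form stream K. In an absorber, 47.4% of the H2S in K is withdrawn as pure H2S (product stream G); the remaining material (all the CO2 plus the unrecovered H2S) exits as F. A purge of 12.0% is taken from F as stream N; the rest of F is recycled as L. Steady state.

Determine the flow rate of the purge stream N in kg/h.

893.6 kg/h

CO2 enters only via D and leaves only via the purge: 1910×0.397 = 0.120×(CO2 in F), and the absorber passes all CO2, so CO2 in K = CO2 in F = 6318.9 kg/h.
H2S in K: m_A = 1910×0.603 + (1−0.120)·(1−0.474)·m_A, so m_A = 1151.7/0.5371 = 2144.3 kg/h.
F = (1−0.474)×2144.3 + 6318.9 = 7446.8 kg/h.
Purge N = 0.120×7446.8 = 893.62 kg/h.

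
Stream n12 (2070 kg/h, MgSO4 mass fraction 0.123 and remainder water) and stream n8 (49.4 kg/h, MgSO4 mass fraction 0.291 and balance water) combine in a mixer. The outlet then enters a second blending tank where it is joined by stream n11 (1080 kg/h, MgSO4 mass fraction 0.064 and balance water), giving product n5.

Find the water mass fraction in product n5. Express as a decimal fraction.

0.894

Overall, product flow = 3199.4 kg/h.
water in = 2070×0.877 + 49.4×0.709 + 1080×0.936 = 2861.3 kg/h.
water fraction in n5 = 0.894.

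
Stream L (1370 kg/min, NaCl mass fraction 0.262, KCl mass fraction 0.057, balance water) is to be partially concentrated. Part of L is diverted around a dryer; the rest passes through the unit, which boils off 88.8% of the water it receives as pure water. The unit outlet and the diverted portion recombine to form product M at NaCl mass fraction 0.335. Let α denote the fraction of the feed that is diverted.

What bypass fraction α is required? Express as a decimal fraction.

All 1370×0.262 = 358.94 kg/min of NaCl reaches M, so M = 358.94/0.335 = 1071.5 kg/min and vapour = 298.54 kg/min.
The evaporator receives (1−α)·1370 of feed at 0.681 water and removes 0.888 of that water:
0.888×0.681×(1−α)×1370 = 298.54
(1−α) = 298.54/828.48 = 0.3603;  α = 0.6397.

0.640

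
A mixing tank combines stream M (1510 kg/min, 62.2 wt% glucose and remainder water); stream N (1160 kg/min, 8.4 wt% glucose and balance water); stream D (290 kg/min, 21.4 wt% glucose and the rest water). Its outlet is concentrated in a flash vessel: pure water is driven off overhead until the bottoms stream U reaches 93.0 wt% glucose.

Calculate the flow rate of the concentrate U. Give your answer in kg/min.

glucose entering = 1510×0.622 + 1160×0.084 + 290×0.214 = 1098.7 kg/min.
All glucose reports to U, so U = 1098.7/0.930 = 1181.4 kg/min.

1181 kg/min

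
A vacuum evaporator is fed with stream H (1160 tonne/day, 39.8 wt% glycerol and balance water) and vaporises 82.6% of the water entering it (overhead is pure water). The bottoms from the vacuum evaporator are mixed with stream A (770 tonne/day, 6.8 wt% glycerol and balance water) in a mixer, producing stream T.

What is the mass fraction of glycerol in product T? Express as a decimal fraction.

0.380

Vapour removed = 0.826×0.602×1160 = 576.81 tonne/day; concentrate = 583.19 tonne/day.
glycerol reaching the mixer = 461.68 (from concentrate) + 770×0.068 = 514.04 tonne/day.
Product flow = 583.19 + 770 = 1353.2 tonne/day; glycerol fraction = 0.380.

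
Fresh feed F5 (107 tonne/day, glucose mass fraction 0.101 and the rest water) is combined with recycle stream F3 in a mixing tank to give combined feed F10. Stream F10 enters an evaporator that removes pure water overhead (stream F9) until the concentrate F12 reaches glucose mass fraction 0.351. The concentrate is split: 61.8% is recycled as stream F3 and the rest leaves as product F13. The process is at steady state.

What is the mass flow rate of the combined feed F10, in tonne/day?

156.8 tonne/day

Overall glucose balance (none leaves overhead): glucose in fresh feed = glucose in product, i.e. 107×0.101 = (1−0.618)·F12·0.351.
F12 = 10.807/(0.351×0.382) = 80.6 tonne/day.
Recycle F3 = 0.618×80.6 = 49.811 tonne/day.
Combined feed F10 = 107 + 49.811 = 156.81 tonne/day.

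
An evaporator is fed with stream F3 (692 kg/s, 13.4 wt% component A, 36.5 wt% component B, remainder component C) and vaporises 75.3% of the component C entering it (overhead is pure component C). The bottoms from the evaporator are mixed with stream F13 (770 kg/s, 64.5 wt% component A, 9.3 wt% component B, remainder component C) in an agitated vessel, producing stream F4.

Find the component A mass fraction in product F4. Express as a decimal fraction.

Vapour removed = 0.753×0.501×692 = 261.06 kg/s; concentrate = 430.94 kg/s.
component A reaching the mixer = 92.728 (from concentrate) + 770×0.645 = 589.38 kg/s.
Product flow = 430.94 + 770 = 1200.9 kg/s; component A fraction = 0.491.

0.491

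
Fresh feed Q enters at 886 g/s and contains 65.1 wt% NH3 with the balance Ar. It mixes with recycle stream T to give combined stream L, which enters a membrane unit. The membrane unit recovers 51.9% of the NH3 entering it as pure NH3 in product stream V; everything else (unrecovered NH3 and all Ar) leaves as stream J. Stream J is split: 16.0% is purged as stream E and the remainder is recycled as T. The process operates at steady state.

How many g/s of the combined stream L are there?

Ar enters only via Q and leaves only via the purge: 886×0.349 = 0.160×(Ar in J), and the membrane unit passes all Ar, so Ar in L = Ar in J = 1932.6 g/s.
NH3 in L: m_A = 886×0.651 + (1−0.160)·(1−0.519)·m_A, so m_A = 576.79/0.5960 = 967.83 g/s.
L = 967.83 + 1932.6 = 2900.4 g/s.

2900 g/s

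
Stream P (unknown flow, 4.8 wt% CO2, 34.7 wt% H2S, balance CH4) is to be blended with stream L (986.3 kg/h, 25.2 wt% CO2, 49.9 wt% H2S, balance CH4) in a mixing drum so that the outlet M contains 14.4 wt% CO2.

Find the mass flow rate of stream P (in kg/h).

1110 kg/h

Let P be the unknown flow. Total out = 986.3 + P.
CO2 balance: 248.55 + 0.048·P = 0.144·(986.3 + P)
(0.048 − 0.144)·P = 0.144×986.3 − 248.55 = -106.52
P = -106.52 / -0.096 = 1109.6 kg/h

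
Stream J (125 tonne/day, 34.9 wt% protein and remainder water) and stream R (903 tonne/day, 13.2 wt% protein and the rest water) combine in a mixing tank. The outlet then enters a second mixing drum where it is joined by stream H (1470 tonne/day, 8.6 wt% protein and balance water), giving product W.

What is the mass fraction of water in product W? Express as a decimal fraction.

Overall, product flow = 2498 tonne/day.
water in = 125×0.651 + 903×0.868 + 1470×0.914 = 2208.8 tonne/day.
water fraction in W = 0.8842.

0.8842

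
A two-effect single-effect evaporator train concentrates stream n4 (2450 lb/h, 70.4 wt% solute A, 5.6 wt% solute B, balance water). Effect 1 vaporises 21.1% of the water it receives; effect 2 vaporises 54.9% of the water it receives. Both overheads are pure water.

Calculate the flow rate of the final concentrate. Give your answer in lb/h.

water in feed = 2450×0.240 = 588 lb/h.
After stage 1: water left = (1−0.211)×588 = 463.93; stream total = 2325.9 lb/h.
After stage 2: water left = (1−0.549)×463.93 = 209.23; final concentrate = 2071.2 lb/h.

2071 lb/h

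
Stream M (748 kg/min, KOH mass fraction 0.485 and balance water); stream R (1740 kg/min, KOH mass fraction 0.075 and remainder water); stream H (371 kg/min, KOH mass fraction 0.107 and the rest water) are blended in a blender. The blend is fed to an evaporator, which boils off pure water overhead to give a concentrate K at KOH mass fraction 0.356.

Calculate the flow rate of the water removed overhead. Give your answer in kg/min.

1362 kg/min

KOH entering = 748×0.485 + 1740×0.075 + 371×0.107 = 532.98 kg/min.
All KOH reports to K, so K = 532.98/0.356 = 1497.1 kg/min.
Total feed = 2859 kg/min; overhead = 2859 − 1497.1 = 1361.9 kg/min.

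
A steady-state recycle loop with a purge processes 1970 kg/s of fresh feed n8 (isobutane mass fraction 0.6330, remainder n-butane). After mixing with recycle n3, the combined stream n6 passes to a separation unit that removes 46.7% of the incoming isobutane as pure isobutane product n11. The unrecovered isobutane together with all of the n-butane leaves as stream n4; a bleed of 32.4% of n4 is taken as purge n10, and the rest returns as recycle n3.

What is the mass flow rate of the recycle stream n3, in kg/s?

2211 kg/s

n-butane enters only via n8 and leaves only via the purge: 1970×0.367 = 0.324×(n-butane in n4), and the separation unit passes all n-butane, so n-butane in n6 = n-butane in n4 = 2231.5 kg/s.
isobutane in n6: m_A = 1970×0.633 + (1−0.324)·(1−0.467)·m_A, so m_A = 1247/0.6397 = 1949.4 kg/s.
n4 = (1−0.467)×1949.4 + 2231.5 = 3270.5 kg/s.
Recycle n3 = (1−0.324)×3270.5 = 2210.8 kg/s.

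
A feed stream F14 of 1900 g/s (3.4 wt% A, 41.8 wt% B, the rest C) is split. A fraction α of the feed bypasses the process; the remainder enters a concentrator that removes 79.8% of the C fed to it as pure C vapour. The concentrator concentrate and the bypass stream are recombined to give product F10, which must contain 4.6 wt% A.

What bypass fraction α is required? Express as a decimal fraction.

All 1900×0.034 = 64.6 g/s of A reaches F10, so F10 = 64.6/0.046 = 1404.3 g/s and vapour = 495.65 g/s.
The evaporator receives (1−α)·1900 of feed at 0.548 C and removes 0.798 of that C:
0.798×0.548×(1−α)×1900 = 495.65
(1−α) = 495.65/830.88 = 0.5965;  α = 0.4035.

0.403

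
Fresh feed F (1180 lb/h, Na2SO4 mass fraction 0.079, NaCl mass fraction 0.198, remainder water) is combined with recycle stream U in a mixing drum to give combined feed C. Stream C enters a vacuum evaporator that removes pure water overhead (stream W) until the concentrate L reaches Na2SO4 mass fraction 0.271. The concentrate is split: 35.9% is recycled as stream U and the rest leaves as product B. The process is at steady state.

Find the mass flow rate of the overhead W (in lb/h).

836 lb/h

Overall Na2SO4 balance (none leaves overhead): Na2SO4 in fresh feed = Na2SO4 in product, i.e. 1180×0.079 = (1−0.359)·L·0.271.
L = 93.22/(0.271×0.641) = 536.64 lb/h.
Recycle U = 0.359×536.64 = 192.65 lb/h.
Combined feed C = 1180 + 192.65 = 1372.7 lb/h.
Overhead W = C − L = 1372.7 − 536.64 = 836.01 lb/h.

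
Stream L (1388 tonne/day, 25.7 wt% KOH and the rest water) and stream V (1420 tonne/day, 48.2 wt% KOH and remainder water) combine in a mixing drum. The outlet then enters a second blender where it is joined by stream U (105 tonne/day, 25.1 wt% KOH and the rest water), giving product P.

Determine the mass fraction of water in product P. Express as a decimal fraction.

Overall, product flow = 2913 tonne/day.
water in = 1388×0.743 + 1420×0.518 + 105×0.749 = 1845.5 tonne/day.
water fraction in P = 0.634.

0.634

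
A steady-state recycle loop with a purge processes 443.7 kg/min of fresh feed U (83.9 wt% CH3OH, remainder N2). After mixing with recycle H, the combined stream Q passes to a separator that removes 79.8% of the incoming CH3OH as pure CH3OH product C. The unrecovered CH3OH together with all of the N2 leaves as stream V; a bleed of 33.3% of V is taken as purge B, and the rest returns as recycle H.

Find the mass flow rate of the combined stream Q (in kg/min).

N2 enters only via U and leaves only via the purge: 443.7×0.161 = 0.333×(N2 in V), and the separator passes all N2, so N2 in Q = N2 in V = 214.52 kg/min.
CH3OH in Q: m_A = 443.7×0.839 + (1−0.333)·(1−0.798)·m_A, so m_A = 372.26/0.8653 = 430.23 kg/min.
Q = 430.23 + 214.52 = 644.75 kg/min.

644.8 kg/min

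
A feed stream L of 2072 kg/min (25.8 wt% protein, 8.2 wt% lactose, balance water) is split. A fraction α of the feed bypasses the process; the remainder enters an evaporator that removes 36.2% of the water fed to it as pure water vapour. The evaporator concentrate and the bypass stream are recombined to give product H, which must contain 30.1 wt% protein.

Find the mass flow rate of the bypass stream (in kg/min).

All 2072×0.258 = 534.58 kg/min of protein reaches H, so H = 534.58/0.301 = 1776 kg/min and vapour = 296 kg/min.
The evaporator receives (1−α)·2072 of feed at 0.660 water and removes 0.362 of that water:
0.362×0.660×(1−α)×2072 = 296
(1−α) = 296/495.04 = 0.5979;  α = 0.4021.
Bypass flow = 0.4021×2072 = 833.09 kg/min.

833.1 kg/min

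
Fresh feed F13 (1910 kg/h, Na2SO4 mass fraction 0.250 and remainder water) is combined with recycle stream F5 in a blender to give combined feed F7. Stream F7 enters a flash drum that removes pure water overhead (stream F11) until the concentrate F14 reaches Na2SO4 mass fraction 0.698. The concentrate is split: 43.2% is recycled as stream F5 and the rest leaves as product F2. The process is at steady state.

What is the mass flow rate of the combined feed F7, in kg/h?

Overall Na2SO4 balance (none leaves overhead): Na2SO4 in fresh feed = Na2SO4 in product, i.e. 1910×0.250 = (1−0.432)·F14·0.698.
F14 = 477.5/(0.698×0.568) = 1204.4 kg/h.
Recycle F5 = 0.432×1204.4 = 520.3 kg/h.
Combined feed F7 = 1910 + 520.3 = 2430.3 kg/h.

2430 kg/h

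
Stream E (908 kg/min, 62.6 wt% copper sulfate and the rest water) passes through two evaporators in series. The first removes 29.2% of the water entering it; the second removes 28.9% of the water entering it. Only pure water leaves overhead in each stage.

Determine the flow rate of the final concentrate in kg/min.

739.4 kg/min

water in feed = 908×0.374 = 339.59 kg/min.
After stage 1: water left = (1−0.292)×339.59 = 240.43; stream total = 808.84 kg/min.
After stage 2: water left = (1−0.289)×240.43 = 170.95; final concentrate = 739.35 kg/min.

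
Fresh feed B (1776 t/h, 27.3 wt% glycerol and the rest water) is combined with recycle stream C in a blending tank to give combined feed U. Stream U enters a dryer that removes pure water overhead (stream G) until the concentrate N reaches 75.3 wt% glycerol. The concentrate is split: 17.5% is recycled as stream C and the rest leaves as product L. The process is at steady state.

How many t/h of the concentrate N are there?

Overall glycerol balance (none leaves overhead): glycerol in fresh feed = glycerol in product, i.e. 1776×0.273 = (1−0.175)·N·0.753.
N = 484.85/(0.753×0.825) = 780.47 t/h.

780.5 t/h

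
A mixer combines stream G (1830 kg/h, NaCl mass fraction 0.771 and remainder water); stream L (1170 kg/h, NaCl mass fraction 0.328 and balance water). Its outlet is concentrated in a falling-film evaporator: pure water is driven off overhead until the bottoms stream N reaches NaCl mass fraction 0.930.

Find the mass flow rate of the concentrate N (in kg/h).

1930 kg/h

NaCl entering = 1830×0.771 + 1170×0.328 = 1794.7 kg/h.
All NaCl reports to N, so N = 1794.7/0.930 = 1929.8 kg/h.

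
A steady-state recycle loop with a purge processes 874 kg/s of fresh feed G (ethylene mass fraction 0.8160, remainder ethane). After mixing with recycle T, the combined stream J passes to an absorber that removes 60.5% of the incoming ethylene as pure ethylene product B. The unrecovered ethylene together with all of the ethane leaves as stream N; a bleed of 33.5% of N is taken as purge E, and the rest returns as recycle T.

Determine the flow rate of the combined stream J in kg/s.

ethane enters only via G and leaves only via the purge: 874×0.184 = 0.335×(ethane in N), and the absorber passes all ethane, so ethane in J = ethane in N = 480.05 kg/s.
ethylene in J: m_A = 874×0.816 + (1−0.335)·(1−0.605)·m_A, so m_A = 713.18/0.7373 = 967.26 kg/s.
J = 967.26 + 480.05 = 1447.3 kg/s.

1447 kg/s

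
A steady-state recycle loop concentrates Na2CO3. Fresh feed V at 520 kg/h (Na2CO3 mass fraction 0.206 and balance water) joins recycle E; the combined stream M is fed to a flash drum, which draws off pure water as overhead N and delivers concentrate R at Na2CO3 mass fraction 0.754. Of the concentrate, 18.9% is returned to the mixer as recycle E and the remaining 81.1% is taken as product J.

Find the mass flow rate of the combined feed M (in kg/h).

553.1 kg/h

Overall Na2CO3 balance (none leaves overhead): Na2CO3 in fresh feed = Na2CO3 in product, i.e. 520×0.206 = (1−0.189)·R·0.754.
R = 107.12/(0.754×0.811) = 175.18 kg/h.
Recycle E = 0.189×175.18 = 33.109 kg/h.
Combined feed M = 520 + 33.109 = 553.11 kg/h.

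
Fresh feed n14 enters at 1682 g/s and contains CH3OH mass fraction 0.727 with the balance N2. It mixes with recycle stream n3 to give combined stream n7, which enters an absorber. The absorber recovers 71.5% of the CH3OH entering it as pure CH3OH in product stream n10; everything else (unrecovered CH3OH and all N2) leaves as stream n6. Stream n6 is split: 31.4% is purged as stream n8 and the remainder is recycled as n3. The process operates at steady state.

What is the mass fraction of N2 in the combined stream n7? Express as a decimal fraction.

0.490

N2 enters only via n14 and leaves only via the purge: 1682×0.273 = 0.314×(N2 in n6), and the absorber passes all N2, so N2 in n7 = N2 in n6 = 1462.4 g/s.
CH3OH in n7: m_A = 1682×0.727 + (1−0.314)·(1−0.715)·m_A, so m_A = 1222.8/0.8045 = 1520 g/s.
n7 = 1520 + 1462.4 = 2982.4 g/s.
N2 fraction in n7 = 1462.4/2982.4 = 0.490.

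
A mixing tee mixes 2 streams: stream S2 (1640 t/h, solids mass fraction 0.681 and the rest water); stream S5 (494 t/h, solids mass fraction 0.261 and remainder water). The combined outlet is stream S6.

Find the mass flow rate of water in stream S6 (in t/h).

water out = water in = 1640×0.319 + 494×0.739 = 888.23 t/h.

888.2 t/h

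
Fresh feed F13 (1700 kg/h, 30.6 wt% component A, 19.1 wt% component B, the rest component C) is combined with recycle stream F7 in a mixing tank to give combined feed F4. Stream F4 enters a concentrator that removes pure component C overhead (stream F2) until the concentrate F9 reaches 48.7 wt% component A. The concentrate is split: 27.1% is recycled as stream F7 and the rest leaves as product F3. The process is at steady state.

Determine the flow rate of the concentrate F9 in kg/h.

1465 kg/h

Overall component A balance (none leaves overhead): component A in fresh feed = component A in product, i.e. 1700×0.306 = (1−0.271)·F9·0.487.
F9 = 520.2/(0.487×0.729) = 1465.3 kg/h.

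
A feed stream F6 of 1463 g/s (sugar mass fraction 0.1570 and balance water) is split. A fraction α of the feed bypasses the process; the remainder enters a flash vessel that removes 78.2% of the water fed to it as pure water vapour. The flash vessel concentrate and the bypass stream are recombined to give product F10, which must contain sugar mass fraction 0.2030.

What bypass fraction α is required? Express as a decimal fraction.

All 1463×0.157 = 229.69 g/s of sugar reaches F10, so F10 = 229.69/0.203 = 1131.5 g/s and vapour = 331.52 g/s.
The evaporator receives (1−α)·1463 of feed at 0.843 water and removes 0.782 of that water:
0.782×0.843×(1−α)×1463 = 331.52
(1−α) = 331.52/964.45 = 0.3437;  α = 0.6563.

0.656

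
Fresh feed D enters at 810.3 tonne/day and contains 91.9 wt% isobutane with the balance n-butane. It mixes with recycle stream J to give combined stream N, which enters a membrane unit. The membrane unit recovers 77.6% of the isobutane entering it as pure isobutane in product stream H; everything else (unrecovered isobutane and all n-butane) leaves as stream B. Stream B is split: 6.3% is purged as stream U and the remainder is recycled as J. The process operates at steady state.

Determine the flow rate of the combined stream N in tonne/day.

1984 tonne/day

n-butane enters only via D and leaves only via the purge: 810.3×0.081 = 0.063×(n-butane in B), and the membrane unit passes all n-butane, so n-butane in N = n-butane in B = 1041.8 tonne/day.
isobutane in N: m_A = 810.3×0.919 + (1−0.063)·(1−0.776)·m_A, so m_A = 744.67/0.7901 = 942.48 tonne/day.
N = 942.48 + 1041.8 = 1984.3 tonne/day.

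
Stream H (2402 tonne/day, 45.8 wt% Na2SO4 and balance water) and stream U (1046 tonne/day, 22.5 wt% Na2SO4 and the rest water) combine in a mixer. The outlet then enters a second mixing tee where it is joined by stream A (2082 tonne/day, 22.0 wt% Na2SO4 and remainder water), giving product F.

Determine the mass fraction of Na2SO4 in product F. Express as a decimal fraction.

0.3243

Overall, product flow = 5530 tonne/day.
Na2SO4 in = 2402×0.458 + 1046×0.225 + 2082×0.220 = 1793.5 tonne/day.
Na2SO4 fraction in F = 0.3243.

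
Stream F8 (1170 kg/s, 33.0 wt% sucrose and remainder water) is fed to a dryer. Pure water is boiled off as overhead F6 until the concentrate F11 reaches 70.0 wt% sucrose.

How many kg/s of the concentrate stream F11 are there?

551.6 kg/s

sucrose is conserved: 1170×0.330 = 386.1 kg/s all reports to the concentrate.
Concentrate = 386.1/(target fraction) = 551.57 kg/s.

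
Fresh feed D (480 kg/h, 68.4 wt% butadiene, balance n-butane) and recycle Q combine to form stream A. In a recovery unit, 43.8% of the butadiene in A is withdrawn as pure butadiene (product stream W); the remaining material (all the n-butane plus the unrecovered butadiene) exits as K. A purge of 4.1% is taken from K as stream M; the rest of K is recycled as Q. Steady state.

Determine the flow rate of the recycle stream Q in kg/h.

n-butane enters only via D and leaves only via the purge: 480×0.316 = 0.041×(n-butane in K), and the recovery unit passes all n-butane, so n-butane in A = n-butane in K = 3699.5 kg/h.
butadiene in A: m_A = 480×0.684 + (1−0.041)·(1−0.438)·m_A, so m_A = 328.32/0.4610 = 712.13 kg/h.
K = (1−0.438)×712.13 + 3699.5 = 4099.7 kg/h.
Recycle Q = (1−0.041)×4099.7 = 3931.6 kg/h.

3932 kg/h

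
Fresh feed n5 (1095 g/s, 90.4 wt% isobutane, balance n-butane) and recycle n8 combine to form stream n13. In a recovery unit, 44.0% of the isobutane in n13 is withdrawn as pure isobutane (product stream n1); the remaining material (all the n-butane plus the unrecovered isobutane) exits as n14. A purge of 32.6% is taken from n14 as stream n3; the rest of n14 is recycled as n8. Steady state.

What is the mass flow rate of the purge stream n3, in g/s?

n-butane enters only via n5 and leaves only via the purge: 1095×0.096 = 0.326×(n-butane in n14), and the recovery unit passes all n-butane, so n-butane in n13 = n-butane in n14 = 322.45 g/s.
isobutane in n13: m_A = 1095×0.904 + (1−0.326)·(1−0.440)·m_A, so m_A = 989.88/0.6226 = 1590 g/s.
n14 = (1−0.440)×1590 + 322.45 = 1212.9 g/s.
Purge n3 = 0.326×1212.9 = 395.39 g/s.

395.4 g/s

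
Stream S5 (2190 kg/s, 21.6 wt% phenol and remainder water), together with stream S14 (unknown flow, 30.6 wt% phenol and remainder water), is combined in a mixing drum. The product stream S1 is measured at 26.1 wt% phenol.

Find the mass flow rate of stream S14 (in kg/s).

2190 kg/s

Let S14 be the unknown flow. Total out = 2190 + S14.
phenol balance: 473.04 + 0.306·S14 = 0.261·(2190 + S14)
(0.306 − 0.261)·S14 = 0.261×2190 − 473.04 = 98.55
S14 = 98.55 / 0.045 = 2190 kg/s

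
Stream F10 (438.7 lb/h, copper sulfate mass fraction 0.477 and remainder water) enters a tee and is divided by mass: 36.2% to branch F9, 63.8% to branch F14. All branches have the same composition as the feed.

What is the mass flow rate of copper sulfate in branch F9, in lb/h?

75.75 lb/h

Branch F9 total = 0.362×438.7 = 158.81 lb/h.
copper sulfate in F9 = 0.477×158.81 = 75.752 lb/h.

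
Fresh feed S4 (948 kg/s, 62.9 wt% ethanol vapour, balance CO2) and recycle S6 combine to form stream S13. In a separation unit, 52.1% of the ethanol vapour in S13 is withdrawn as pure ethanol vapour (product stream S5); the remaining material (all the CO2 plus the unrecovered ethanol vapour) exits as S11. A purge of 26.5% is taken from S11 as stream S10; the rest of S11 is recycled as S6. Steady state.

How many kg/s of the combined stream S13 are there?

2247 kg/s

CO2 enters only via S4 and leaves only via the purge: 948×0.371 = 0.265×(CO2 in S11), and the separation unit passes all CO2, so CO2 in S13 = CO2 in S11 = 1327.2 kg/s.
ethanol vapour in S13: m_A = 948×0.629 + (1−0.265)·(1−0.521)·m_A, so m_A = 596.29/0.6479 = 920.3 kg/s.
S13 = 920.3 + 1327.2 = 2247.5 kg/s.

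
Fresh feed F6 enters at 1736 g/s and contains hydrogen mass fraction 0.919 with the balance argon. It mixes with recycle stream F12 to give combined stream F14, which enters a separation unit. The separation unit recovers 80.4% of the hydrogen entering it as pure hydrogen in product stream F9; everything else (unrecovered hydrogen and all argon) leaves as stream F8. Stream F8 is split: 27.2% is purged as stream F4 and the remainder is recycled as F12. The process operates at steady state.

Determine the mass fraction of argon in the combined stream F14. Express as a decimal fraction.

argon enters only via F6 and leaves only via the purge: 1736×0.081 = 0.272×(argon in F8), and the separation unit passes all argon, so argon in F14 = argon in F8 = 516.97 g/s.
hydrogen in F14: m_A = 1736×0.919 + (1−0.272)·(1−0.804)·m_A, so m_A = 1595.4/0.8573 = 1860.9 g/s.
F14 = 1860.9 + 516.97 = 2377.9 g/s.
argon fraction in F14 = 516.97/2377.9 = 0.217.

0.217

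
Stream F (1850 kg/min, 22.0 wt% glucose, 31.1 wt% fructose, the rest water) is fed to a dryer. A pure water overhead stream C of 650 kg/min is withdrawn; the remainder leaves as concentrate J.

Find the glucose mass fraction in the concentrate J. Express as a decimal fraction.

0.3392

glucose is not removed: 1850×0.220 = 407 kg/min of glucose enters J.
Concentrate = 1850 − 650 = 1200 kg/min.
Mass fraction = 407/1200 = 0.3392.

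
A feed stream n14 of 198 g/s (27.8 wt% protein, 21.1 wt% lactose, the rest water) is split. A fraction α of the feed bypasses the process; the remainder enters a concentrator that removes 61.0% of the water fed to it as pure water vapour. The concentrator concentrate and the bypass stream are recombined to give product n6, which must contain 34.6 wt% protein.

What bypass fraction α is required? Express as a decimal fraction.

All 198×0.278 = 55.044 g/s of protein reaches n6, so n6 = 55.044/0.346 = 159.09 g/s and vapour = 38.913 g/s.
The evaporator receives (1−α)·198 of feed at 0.511 water and removes 0.610 of that water:
0.610×0.511×(1−α)×198 = 38.913
(1−α) = 38.913/61.719 = 0.6305;  α = 0.3695.

0.370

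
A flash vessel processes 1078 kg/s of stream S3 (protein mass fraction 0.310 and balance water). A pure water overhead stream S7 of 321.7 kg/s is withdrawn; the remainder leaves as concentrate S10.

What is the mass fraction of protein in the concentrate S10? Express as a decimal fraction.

0.442

protein is not removed: 1078×0.310 = 334.18 kg/s of protein enters S10.
Concentrate = 1078 − 321.7 = 756.3 kg/s.
Mass fraction = 334.18/756.3 = 0.442.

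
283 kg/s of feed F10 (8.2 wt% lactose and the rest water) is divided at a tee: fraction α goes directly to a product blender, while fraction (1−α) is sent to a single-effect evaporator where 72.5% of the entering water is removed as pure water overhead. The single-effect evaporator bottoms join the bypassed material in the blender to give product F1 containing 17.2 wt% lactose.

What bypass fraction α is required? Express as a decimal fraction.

0.214

All 283×0.082 = 23.206 kg/s of lactose reaches F1, so F1 = 23.206/0.172 = 134.92 kg/s and vapour = 148.08 kg/s.
The evaporator receives (1−α)·283 of feed at 0.918 water and removes 0.725 of that water:
0.725×0.918×(1−α)×283 = 148.08
(1−α) = 148.08/188.35 = 0.7862;  α = 0.2138.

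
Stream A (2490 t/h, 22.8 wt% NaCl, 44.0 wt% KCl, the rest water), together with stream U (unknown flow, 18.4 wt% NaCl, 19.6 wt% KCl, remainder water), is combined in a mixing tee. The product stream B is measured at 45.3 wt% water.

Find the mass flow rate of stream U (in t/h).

1804 t/h

Let U be the unknown flow. Total out = 2490 + U.
water balance: 826.68 + 0.620·U = 0.453·(2490 + U)
(0.620 − 0.453)·U = 0.453×2490 − 826.68 = 301.29
U = 301.29 / 0.167 = 1804.1 t/h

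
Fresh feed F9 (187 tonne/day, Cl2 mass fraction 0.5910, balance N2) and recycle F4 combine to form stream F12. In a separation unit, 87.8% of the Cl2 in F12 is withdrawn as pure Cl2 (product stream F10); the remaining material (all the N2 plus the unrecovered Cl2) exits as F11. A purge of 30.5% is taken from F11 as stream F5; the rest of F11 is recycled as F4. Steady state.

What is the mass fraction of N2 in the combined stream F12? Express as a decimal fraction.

N2 enters only via F9 and leaves only via the purge: 187×0.409 = 0.305×(N2 in F11), and the separation unit passes all N2, so N2 in F12 = N2 in F11 = 250.76 tonne/day.
Cl2 in F12: m_A = 187×0.591 + (1−0.305)·(1−0.878)·m_A, so m_A = 110.52/0.9152 = 120.76 tonne/day.
F12 = 120.76 + 250.76 = 371.52 tonne/day.
N2 fraction in F12 = 250.76/371.52 = 0.6750.

0.6750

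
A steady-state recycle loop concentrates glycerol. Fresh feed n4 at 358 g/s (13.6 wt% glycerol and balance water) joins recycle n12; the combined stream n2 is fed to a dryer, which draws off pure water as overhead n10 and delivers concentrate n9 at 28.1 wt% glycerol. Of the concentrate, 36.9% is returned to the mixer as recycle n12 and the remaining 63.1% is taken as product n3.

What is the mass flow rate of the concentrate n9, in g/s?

Overall glycerol balance (none leaves overhead): glycerol in fresh feed = glycerol in product, i.e. 358×0.136 = (1−0.369)·n9·0.281.
n9 = 48.688/(0.281×0.631) = 274.59 g/s.

274.6 g/s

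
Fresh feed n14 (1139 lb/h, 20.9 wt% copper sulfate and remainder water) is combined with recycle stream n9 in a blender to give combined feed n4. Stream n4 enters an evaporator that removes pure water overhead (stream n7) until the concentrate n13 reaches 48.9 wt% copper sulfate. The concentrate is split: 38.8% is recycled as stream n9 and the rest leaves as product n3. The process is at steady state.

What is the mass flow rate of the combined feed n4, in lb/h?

1448 lb/h

Overall copper sulfate balance (none leaves overhead): copper sulfate in fresh feed = copper sulfate in product, i.e. 1139×0.209 = (1−0.388)·n13·0.489.
n13 = 238.05/(0.489×0.612) = 795.44 lb/h.
Recycle n9 = 0.388×795.44 = 308.63 lb/h.
Combined feed n4 = 1139 + 308.63 = 1447.6 lb/h.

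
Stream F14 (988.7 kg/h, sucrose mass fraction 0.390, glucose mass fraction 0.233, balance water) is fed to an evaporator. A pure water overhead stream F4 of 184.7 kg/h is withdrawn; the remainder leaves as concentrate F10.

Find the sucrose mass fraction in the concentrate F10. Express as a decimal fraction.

sucrose is not removed: 988.7×0.390 = 385.59 kg/h of sucrose enters F10.
Concentrate = 988.7 − 184.7 = 804 kg/h.
Mass fraction = 385.59/804 = 0.480.

0.480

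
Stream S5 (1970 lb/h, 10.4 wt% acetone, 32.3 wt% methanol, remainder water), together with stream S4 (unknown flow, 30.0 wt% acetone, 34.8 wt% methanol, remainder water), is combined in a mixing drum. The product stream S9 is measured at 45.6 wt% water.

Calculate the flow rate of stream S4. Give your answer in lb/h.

2216 lb/h

Let S4 be the unknown flow. Total out = 1970 + S4.
water balance: 1128.8 + 0.352·S4 = 0.456·(1970 + S4)
(0.352 − 0.456)·S4 = 0.456×1970 − 1128.8 = -230.49
S4 = -230.49 / -0.104 = 2216.2 lb/h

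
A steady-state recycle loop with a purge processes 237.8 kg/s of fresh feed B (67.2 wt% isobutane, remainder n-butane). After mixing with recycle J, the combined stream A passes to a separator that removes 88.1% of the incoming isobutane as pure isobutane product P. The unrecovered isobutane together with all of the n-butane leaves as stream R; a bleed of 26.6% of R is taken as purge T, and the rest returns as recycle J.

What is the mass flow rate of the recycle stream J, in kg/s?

230.5 kg/s

n-butane enters only via B and leaves only via the purge: 237.8×0.328 = 0.266×(n-butane in R), and the separator passes all n-butane, so n-butane in A = n-butane in R = 293.23 kg/s.
isobutane in A: m_A = 237.8×0.672 + (1−0.266)·(1−0.881)·m_A, so m_A = 159.8/0.9127 = 175.1 kg/s.
R = (1−0.881)×175.1 + 293.23 = 314.06 kg/s.
Recycle J = (1−0.266)×314.06 = 230.52 kg/s.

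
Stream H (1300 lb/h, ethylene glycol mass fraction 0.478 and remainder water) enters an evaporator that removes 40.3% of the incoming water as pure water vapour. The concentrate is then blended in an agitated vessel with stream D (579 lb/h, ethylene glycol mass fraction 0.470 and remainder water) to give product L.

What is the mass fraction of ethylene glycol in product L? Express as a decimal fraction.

0.557

Vapour removed = 0.403×0.522×1300 = 273.48 lb/h; concentrate = 1026.5 lb/h.
ethylene glycol reaching the mixer = 621.4 (from concentrate) + 579×0.470 = 893.53 lb/h.
Product flow = 1026.5 + 579 = 1605.5 lb/h; ethylene glycol fraction = 0.557.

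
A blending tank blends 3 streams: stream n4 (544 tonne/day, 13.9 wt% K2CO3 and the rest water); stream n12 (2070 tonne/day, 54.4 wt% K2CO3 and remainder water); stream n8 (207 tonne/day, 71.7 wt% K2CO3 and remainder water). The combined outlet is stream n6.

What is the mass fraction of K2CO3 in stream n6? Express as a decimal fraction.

Total flow out = 544 + 2070 + 207 = 2821 tonne/day.
K2CO3 in = 544×0.139 + 2070×0.544 + 207×0.717 = 1350.1 tonne/day.
K2CO3 mass fraction in n6 = 1350.1/2821 = 0.479.

0.479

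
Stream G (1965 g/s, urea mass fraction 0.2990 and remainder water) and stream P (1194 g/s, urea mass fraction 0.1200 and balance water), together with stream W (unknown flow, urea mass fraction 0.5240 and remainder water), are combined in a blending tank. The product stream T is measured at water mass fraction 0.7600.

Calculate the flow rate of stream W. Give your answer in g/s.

Let W be the unknown flow. Total out = 3159 + W.
water balance: 2428.2 + 0.476·W = 0.760·(3159 + W)
(0.476 − 0.760)·W = 0.760×3159 − 2428.2 = -27.345
W = -27.345 / -0.284 = 96.285 g/s

96.29 g/s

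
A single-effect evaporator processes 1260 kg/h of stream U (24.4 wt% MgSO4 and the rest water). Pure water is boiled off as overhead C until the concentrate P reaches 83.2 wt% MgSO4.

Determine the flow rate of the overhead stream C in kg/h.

890.5 kg/h

MgSO4 is conserved: 1260×0.244 = 307.44 kg/h all reports to the concentrate.
Concentrate = 307.44/(target fraction) = 369.52 kg/h.
Overhead = 1260 − 369.52 = 890.48 kg/h.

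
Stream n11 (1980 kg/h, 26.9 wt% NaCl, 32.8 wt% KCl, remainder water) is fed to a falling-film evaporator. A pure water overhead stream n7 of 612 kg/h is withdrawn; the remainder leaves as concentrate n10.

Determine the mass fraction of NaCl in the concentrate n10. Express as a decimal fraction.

0.3893

NaCl is not removed: 1980×0.269 = 532.62 kg/h of NaCl enters n10.
Concentrate = 1980 − 612 = 1368 kg/h.
Mass fraction = 532.62/1368 = 0.3893.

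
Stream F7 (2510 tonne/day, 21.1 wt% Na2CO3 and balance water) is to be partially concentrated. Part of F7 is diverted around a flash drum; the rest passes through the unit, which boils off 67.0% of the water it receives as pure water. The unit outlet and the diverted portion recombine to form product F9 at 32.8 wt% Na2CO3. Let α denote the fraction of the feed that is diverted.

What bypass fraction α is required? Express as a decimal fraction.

All 2510×0.211 = 529.61 tonne/day of Na2CO3 reaches F9, so F9 = 529.61/0.328 = 1614.7 tonne/day and vapour = 895.34 tonne/day.
The evaporator receives (1−α)·2510 of feed at 0.789 water and removes 0.670 of that water:
0.670×0.789×(1−α)×2510 = 895.34
(1−α) = 895.34/1326.9 = 0.6748;  α = 0.3252.

0.325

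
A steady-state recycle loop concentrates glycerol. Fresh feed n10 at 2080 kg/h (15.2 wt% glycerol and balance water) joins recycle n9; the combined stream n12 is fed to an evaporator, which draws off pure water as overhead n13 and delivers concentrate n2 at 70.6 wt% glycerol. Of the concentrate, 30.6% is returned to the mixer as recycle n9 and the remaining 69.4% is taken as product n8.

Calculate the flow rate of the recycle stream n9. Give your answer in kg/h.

197.5 kg/h

Overall glycerol balance (none leaves overhead): glycerol in fresh feed = glycerol in product, i.e. 2080×0.152 = (1−0.306)·n2·0.706.
n2 = 316.16/(0.706×0.694) = 645.27 kg/h.
Recycle n9 = 0.306×645.27 = 197.45 kg/h.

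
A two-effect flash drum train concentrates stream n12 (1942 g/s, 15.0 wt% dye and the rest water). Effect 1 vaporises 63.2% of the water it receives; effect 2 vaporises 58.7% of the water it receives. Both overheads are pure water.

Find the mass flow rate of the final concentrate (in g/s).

542.2 g/s

water in feed = 1942×0.850 = 1650.7 g/s.
After stage 1: water left = (1−0.632)×1650.7 = 607.46; stream total = 898.76 g/s.
After stage 2: water left = (1−0.587)×607.46 = 250.88; final concentrate = 542.18 g/s.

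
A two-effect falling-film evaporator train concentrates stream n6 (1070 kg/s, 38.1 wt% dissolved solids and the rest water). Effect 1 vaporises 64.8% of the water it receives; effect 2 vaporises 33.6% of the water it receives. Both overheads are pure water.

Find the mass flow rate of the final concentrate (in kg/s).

water in feed = 1070×0.619 = 662.33 kg/s.
After stage 1: water left = (1−0.648)×662.33 = 233.14; stream total = 640.81 kg/s.
After stage 2: water left = (1−0.336)×233.14 = 154.81; final concentrate = 562.48 kg/s.

562.5 kg/s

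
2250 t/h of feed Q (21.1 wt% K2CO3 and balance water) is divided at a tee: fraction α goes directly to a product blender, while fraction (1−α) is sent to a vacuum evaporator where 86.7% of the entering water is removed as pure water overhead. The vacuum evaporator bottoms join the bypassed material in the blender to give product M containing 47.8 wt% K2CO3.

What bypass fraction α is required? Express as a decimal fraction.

All 2250×0.211 = 474.75 t/h of K2CO3 reaches M, so M = 474.75/0.478 = 993.2 t/h and vapour = 1256.8 t/h.
The evaporator receives (1−α)·2250 of feed at 0.789 water and removes 0.867 of that water:
0.867×0.789×(1−α)×2250 = 1256.8
(1−α) = 1256.8/1539.1 = 0.8166;  α = 0.1834.

0.183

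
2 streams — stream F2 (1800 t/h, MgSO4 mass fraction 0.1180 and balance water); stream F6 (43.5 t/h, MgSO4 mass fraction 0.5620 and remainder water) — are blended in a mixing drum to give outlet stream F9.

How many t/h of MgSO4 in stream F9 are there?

MgSO4 out = MgSO4 in = 1800×0.118 + 43.5×0.562 = 236.85 t/h.

236.8 t/h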